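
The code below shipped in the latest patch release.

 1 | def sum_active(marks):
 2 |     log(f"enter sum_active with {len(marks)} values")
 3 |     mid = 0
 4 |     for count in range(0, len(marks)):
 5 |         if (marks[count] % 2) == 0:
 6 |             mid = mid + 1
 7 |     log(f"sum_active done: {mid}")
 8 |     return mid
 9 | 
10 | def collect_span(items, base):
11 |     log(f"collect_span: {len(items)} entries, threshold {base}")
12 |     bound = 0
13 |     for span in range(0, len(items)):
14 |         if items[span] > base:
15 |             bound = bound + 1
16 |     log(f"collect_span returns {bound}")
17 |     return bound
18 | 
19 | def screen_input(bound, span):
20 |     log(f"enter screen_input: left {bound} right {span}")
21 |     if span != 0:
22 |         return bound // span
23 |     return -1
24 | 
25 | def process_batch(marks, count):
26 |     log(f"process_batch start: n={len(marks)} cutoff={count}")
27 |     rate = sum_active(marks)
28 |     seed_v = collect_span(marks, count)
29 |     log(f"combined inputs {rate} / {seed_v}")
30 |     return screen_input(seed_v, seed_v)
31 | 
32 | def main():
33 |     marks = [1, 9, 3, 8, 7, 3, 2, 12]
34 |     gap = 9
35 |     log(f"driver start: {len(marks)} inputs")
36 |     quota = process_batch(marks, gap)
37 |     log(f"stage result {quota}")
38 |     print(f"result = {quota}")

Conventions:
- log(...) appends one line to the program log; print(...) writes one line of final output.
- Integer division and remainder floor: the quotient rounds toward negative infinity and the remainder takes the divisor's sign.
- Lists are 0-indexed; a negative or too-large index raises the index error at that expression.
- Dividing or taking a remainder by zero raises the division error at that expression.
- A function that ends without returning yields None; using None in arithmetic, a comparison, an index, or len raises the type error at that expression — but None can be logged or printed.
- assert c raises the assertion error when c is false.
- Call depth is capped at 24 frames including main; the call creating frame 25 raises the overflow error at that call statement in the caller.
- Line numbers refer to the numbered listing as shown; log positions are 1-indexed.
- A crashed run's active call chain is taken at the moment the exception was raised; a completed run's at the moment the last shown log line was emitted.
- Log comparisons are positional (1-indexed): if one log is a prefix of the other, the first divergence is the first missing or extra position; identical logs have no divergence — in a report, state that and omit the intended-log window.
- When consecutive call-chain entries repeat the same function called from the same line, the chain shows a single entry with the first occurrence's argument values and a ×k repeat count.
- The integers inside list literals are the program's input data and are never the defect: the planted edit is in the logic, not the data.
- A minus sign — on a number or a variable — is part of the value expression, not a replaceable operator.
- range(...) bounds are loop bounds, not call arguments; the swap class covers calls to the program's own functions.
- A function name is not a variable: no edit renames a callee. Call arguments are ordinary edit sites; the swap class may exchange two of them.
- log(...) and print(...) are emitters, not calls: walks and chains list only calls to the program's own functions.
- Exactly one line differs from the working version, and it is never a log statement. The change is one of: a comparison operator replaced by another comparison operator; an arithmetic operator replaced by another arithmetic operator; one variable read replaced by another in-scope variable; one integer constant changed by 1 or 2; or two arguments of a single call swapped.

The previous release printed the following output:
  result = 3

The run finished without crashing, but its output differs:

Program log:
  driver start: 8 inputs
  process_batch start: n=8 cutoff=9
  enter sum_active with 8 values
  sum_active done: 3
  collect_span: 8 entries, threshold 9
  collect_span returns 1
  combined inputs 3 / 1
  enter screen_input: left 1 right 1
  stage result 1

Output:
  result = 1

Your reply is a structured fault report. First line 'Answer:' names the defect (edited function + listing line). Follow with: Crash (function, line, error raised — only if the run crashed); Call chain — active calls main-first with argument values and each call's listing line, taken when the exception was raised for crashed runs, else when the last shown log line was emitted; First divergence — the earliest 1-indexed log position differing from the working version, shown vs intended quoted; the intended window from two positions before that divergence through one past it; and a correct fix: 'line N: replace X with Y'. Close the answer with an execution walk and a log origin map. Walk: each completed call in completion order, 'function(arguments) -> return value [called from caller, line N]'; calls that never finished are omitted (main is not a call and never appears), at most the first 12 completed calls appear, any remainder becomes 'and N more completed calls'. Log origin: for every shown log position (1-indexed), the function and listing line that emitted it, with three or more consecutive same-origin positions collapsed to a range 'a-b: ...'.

Answer: the defect is in process_batch at line 30.
Core observation: Everything matches until log position 8, which reads 'enter screen_input: left 1 right 1' in place of 'enter screen_input: left 3 right 1'.
Call chain: main.
First divergence: position 8 — shown 'enter screen_input: left 1 right 1', intended 'enter screen_input: left 3 right 1'.
Intended log window:
  6: collect_span returns 1
  7: combined inputs 3 / 1
  8: enter screen_input: left 3 right 1
  9: stage result 3
Execution walk:
  sum_active([1, 9, 3, 8, 7, 3, 2, 12]) -> 3  [called from process_batch, line 27]
  collect_span([1, 9, 3, 8, 7, 3, 2, 12], 9) -> 1  [called from process_batch, line 28]
  screen_input(1, 1) -> 1  [called from process_batch, line 30]
  process_batch([1, 9, 3, 8, 7, 3, 2, 12], 9) -> 1  [called from main, line 36]
Log line origins:
  1: logged in main at line 35
  2: logged in process_batch at line 26
  3: logged in sum_active at line 2
  4: logged in sum_active at line 7
  5: logged in collect_span at line 11
  6: logged in collect_span at line 16
  7: logged in process_batch at line 29
  8: logged in screen_input at line 20
  9: logged in main at line 37
A correct fix: line 30: replace `screen_input(seed_v, seed_v)` with `screen_input(rate, seed_v)`.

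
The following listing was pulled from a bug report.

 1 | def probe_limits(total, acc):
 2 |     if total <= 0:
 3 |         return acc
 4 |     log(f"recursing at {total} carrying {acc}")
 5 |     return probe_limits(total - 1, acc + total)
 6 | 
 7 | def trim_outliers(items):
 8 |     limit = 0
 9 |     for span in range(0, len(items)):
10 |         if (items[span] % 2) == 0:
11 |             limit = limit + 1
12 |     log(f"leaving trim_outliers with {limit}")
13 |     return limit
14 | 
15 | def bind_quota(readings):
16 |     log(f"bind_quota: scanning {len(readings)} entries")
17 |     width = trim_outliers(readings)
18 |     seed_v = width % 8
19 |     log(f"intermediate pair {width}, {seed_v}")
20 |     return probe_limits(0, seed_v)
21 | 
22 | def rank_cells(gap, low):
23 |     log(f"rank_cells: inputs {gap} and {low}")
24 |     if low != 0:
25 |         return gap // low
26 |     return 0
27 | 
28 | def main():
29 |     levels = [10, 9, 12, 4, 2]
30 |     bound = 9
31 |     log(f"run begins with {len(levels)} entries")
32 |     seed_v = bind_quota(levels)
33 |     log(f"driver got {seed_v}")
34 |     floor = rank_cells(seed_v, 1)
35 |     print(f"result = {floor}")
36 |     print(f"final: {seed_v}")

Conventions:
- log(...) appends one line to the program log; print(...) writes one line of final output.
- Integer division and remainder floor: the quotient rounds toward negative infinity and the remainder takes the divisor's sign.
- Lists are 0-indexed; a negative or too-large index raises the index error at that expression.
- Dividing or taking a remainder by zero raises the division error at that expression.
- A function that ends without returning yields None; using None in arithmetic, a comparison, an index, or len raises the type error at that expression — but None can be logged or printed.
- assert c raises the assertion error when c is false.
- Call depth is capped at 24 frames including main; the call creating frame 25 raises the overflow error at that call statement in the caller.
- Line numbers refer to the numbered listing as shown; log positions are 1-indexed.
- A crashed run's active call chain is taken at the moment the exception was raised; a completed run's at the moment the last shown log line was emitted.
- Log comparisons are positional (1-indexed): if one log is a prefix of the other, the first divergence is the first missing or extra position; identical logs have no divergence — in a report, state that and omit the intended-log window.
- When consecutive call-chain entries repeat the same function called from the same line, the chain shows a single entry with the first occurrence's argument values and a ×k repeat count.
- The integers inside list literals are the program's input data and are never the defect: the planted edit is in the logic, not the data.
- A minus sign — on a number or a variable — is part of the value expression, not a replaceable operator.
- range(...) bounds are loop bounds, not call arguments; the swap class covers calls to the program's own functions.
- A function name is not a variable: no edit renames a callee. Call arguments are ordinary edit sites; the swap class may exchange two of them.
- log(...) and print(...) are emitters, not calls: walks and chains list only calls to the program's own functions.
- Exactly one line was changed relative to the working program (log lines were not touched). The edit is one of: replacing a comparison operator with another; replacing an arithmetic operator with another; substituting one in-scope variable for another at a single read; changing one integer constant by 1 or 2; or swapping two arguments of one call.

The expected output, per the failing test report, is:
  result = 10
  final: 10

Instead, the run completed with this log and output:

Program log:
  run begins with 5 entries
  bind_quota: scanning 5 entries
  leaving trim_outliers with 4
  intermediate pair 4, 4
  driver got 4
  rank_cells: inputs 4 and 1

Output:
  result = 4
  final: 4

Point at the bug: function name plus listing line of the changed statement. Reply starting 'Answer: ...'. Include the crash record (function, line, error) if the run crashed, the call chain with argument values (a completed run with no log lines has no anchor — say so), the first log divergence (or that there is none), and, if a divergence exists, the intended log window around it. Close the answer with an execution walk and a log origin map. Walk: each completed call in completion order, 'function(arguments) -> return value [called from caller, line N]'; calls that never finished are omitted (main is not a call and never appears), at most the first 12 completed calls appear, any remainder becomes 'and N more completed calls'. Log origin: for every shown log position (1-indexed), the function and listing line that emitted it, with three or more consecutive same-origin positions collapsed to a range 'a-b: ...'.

Answer: the defect is in bind_quota at line 20.
Key observation: Everything matches until log position 5, which reads 'driver got 4' in place of 'recursing at 4 carrying 0'.
Call chain: main -> rank_cells(4, 1) (called at line 34).
First divergence: at position 5 the run shows 'driver got 4' where the working version logs 'recursing at 4 carrying 0'.
Intended log window:
  3: leaving trim_outliers with 4
  4: intermediate pair 4, 4
  5: recursing at 4 carrying 0
  6: recursing at 3 carrying 4
Execution walk:
  trim_outliers([10, 9, 12, 4, 2]) -> 4  [called from bind_quota, line 17]
  probe_limits(0, 4) -> 4  [called from bind_quota, line 20]
  bind_quota([10, 9, 12, 4, 2]) -> 4  [called from main, line 32]
  rank_cells(4, 1) -> 4  [called from main, line 34]
Log line origins:
  1 — main, line 31
  2 — bind_quota, line 16
  3 — trim_outliers, line 12
  4 — bind_quota, line 19
  5 — main, line 33
  6 — rank_cells, line 23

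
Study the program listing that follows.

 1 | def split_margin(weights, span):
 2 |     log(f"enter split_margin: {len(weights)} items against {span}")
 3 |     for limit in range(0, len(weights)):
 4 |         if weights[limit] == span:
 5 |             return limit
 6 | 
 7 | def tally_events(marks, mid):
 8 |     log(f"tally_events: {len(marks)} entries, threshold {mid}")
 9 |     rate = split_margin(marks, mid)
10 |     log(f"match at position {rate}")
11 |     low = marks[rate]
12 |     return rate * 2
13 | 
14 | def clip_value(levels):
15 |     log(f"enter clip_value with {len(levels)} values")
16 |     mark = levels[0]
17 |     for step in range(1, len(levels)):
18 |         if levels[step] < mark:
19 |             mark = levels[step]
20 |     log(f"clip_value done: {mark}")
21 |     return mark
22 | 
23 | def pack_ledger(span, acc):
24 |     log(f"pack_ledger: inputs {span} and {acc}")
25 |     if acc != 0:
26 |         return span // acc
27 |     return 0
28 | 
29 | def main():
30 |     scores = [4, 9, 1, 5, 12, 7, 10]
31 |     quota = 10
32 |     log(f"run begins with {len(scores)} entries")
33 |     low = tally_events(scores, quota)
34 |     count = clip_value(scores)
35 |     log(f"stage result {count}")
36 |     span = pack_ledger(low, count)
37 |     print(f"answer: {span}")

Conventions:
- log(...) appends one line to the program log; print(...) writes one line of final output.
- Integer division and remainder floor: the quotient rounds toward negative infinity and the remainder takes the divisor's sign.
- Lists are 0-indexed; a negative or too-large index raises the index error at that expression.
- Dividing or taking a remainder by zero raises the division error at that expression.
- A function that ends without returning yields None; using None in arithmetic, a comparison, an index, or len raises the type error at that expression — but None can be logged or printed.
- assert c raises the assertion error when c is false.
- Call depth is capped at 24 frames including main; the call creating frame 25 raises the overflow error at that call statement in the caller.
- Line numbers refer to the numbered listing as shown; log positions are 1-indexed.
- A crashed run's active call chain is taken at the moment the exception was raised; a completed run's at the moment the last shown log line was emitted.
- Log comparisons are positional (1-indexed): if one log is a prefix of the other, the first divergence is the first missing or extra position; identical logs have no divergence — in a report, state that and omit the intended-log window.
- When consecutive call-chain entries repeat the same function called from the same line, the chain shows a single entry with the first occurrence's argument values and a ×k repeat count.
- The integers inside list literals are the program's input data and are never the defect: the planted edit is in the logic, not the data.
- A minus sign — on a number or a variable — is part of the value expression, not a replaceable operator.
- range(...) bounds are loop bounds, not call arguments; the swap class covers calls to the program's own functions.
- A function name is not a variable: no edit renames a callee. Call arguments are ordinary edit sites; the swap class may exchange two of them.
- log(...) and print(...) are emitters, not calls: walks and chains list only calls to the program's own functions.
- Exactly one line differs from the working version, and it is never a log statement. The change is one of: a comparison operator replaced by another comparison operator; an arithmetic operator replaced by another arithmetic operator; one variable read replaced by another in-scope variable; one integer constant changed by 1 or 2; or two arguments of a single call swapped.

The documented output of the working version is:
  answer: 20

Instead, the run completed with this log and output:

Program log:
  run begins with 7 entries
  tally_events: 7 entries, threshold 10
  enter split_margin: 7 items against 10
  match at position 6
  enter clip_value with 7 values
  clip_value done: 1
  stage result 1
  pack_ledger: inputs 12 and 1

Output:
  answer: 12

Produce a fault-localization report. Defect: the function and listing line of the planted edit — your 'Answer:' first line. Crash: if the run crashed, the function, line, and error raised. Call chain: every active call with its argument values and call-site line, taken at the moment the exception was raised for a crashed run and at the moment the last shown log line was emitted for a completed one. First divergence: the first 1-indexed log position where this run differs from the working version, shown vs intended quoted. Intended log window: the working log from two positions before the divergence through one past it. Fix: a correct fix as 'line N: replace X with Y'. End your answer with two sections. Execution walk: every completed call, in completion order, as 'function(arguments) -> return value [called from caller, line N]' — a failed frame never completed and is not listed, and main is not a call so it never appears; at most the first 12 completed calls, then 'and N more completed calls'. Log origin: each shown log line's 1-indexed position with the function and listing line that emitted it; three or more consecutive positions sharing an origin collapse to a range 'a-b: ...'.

Answer: the defect is in tally_events at line 12.
Key observation: Log line 8 is where behavior first shows: 'pack_ledger: inputs 12 and 1' appears instead of 'pack_ledger: inputs 20 and 1'.
Call chain: main -> pack_ledger(12, 1) (called at line 36).
First divergence: position 8; shown 'pack_ledger: inputs 12 and 1' vs intended 'pack_ledger: inputs 20 and 1'.
Intended log window:
  6: clip_value done: 1
  7: stage result 1
  8: pack_ledger: inputs 20 and 1
Execution walk:
  split_margin([4, 9, 1, 5, 12, 7, 10], 10) -> 6  [called from tally_events, line 9]
  tally_events([4, 9, 1, 5, 12, 7, 10], 10) -> 12  [called from main, line 33]
  clip_value([4, 9, 1, 5, 12, 7, 10]) -> 1  [called from main, line 34]
  pack_ledger(12, 1) -> 12  [called from main, line 36]
Log origin:
  1: logged in main at line 32
  2: logged in tally_events at line 8
  3: logged in split_margin at line 2
  4: logged in tally_events at line 10
  5: logged in clip_value at line 15
  6: logged in clip_value at line 20
  7: logged in main at line 35
  8: logged in pack_ledger at line 24
A correct fix: line 12: replace `rate` with `low`.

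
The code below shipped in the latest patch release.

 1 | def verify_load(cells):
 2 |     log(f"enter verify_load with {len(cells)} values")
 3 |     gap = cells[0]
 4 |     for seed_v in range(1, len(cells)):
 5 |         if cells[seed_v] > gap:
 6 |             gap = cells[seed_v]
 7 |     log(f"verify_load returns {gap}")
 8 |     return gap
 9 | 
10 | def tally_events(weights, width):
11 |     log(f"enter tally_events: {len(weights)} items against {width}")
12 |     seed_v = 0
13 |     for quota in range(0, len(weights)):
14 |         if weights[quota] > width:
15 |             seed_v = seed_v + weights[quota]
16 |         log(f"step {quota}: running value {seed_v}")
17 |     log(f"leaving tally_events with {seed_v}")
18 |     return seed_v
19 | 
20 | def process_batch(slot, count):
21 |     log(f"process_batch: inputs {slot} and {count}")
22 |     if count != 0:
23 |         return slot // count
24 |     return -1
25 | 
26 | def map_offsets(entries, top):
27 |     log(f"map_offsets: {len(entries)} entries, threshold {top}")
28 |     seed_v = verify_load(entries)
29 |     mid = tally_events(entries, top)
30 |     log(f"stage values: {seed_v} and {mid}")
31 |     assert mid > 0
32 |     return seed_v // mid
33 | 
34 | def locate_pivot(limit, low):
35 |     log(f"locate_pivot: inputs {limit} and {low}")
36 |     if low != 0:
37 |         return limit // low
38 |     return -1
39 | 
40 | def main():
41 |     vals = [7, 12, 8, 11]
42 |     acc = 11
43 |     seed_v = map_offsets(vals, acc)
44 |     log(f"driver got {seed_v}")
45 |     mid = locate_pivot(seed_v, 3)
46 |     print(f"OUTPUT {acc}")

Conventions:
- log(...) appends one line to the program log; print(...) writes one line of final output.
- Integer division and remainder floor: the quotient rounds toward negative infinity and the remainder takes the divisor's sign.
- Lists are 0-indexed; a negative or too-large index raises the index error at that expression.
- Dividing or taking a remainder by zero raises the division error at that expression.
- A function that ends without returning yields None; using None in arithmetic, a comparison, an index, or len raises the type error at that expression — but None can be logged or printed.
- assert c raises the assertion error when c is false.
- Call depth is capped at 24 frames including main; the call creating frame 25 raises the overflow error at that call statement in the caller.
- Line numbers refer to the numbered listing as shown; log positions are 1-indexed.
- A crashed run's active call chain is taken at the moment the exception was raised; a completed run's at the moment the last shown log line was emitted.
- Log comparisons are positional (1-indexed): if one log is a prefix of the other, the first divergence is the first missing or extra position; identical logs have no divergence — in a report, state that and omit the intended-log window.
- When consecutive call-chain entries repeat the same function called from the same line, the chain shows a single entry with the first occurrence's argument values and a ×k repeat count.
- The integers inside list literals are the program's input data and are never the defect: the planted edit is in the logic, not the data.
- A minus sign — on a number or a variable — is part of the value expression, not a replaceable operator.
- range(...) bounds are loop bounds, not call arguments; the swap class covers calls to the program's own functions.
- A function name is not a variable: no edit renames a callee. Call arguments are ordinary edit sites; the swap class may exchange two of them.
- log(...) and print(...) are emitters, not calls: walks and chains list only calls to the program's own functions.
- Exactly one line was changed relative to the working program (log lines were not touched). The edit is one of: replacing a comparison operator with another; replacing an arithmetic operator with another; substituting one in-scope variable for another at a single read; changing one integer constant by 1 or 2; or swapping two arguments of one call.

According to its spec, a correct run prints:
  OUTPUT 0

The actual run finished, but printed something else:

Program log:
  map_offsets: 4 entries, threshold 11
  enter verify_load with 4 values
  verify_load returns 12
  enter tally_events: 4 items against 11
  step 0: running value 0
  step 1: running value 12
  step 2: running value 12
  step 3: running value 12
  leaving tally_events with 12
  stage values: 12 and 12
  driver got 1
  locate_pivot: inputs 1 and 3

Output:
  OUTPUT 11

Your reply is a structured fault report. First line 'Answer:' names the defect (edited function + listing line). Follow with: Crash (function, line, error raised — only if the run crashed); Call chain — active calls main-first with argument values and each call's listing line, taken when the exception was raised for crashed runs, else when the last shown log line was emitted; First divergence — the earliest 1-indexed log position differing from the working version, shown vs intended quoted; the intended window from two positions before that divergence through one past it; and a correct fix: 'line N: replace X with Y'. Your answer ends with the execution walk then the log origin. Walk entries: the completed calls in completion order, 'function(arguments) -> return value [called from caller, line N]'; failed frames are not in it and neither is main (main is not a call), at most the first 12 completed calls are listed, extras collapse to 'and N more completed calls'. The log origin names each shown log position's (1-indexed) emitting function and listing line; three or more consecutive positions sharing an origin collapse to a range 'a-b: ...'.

Answer: the defect is in main at line 46.
Core observation: The logs agree in full; only the final output differs.
Call chain: main -> locate_pivot(1, 3) (called at line 45).
First divergence: none — the logs agree in full.
Execution walk:
  verify_load([7, 12, 8, 11]) -> 12  [called from map_offsets, line 28]
  tally_events([7, 12, 8, 11], 11) -> 12  [called from map_offsets, line 29]
  map_offsets([7, 12, 8, 11], 11) -> 1  [called from main, line 43]
  locate_pivot(1, 3) -> 0  [called from main, line 45]
Log line origins:
  1: emitted by map_offsets (line 27)
  2: emitted by verify_load (line 2)
  3: emitted by verify_load (line 7)
  4: emitted by tally_events (line 11)
  5-8: emitted by tally_events (line 16)
  9: emitted by tally_events (line 17)
  10: emitted by map_offsets (line 30)
  11: emitted by main (line 44)
  12: emitted by locate_pivot (line 35)
A correct fix: line 46: replace `acc` with `mid`.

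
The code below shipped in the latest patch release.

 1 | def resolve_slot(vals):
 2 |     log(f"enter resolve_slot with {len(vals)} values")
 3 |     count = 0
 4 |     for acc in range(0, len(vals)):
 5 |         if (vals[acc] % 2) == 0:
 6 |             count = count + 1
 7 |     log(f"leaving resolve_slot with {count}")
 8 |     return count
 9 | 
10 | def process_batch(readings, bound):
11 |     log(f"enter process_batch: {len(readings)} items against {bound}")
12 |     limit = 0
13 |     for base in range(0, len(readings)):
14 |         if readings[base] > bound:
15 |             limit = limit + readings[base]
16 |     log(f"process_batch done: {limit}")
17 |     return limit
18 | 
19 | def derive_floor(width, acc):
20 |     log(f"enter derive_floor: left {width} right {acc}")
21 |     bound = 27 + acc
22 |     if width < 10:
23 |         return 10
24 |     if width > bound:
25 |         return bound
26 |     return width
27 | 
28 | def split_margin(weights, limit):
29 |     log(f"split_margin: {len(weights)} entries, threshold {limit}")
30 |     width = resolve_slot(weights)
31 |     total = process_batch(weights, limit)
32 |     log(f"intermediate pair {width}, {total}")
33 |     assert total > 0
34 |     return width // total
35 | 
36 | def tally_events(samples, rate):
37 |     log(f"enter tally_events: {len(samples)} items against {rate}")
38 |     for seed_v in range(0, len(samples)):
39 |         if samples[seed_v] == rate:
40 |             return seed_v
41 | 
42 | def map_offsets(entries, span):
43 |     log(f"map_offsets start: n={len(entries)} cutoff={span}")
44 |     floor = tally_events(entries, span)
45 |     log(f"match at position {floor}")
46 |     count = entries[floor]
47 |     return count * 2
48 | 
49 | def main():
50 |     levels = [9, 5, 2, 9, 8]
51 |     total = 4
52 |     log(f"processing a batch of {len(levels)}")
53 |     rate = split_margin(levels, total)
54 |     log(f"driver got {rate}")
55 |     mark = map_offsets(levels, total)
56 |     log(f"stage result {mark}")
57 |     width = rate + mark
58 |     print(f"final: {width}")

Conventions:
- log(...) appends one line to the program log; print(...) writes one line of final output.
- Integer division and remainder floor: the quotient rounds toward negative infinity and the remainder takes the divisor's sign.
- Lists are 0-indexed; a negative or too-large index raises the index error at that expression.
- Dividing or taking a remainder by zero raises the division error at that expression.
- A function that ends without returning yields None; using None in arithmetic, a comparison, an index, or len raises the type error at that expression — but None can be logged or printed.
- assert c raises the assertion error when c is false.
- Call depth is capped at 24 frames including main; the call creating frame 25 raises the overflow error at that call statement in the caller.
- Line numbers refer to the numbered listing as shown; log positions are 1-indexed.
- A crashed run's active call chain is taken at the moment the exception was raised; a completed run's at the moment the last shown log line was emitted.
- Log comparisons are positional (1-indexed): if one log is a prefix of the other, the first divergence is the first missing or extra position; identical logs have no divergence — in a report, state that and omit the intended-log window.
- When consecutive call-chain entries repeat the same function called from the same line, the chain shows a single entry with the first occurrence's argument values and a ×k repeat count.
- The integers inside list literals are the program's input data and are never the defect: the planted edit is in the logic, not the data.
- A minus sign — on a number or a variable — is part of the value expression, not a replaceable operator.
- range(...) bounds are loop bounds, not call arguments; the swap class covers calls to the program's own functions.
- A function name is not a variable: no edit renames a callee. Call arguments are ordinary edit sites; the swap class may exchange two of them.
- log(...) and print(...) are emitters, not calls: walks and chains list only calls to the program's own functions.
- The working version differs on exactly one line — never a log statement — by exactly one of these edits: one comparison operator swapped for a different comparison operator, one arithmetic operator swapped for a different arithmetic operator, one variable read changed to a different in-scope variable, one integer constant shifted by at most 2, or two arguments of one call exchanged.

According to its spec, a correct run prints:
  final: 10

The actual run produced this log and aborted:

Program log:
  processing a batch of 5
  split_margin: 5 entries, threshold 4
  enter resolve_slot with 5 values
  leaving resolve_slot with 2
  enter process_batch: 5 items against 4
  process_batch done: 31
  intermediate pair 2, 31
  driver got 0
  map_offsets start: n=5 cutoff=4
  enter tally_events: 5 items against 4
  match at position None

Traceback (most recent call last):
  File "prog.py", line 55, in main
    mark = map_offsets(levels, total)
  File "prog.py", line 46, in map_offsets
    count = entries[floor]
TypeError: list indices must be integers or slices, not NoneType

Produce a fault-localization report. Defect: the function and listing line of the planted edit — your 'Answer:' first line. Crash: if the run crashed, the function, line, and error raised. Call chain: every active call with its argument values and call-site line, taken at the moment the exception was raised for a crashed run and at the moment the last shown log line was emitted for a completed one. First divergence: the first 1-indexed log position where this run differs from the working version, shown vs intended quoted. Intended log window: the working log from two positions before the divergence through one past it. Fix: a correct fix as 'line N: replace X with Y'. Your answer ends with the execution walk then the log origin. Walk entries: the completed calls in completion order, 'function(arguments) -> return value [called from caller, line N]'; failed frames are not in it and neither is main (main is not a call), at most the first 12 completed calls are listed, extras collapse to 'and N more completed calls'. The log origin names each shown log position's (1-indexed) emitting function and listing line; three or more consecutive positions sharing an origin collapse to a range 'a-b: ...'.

Answer: the defect is in main at line 51.
Core observation: The earliest visible damage is log position 2 — 'split_margin: 5 entries, threshold 4' rather than the intended 'split_margin: 5 entries, threshold 5'.
Crash: map_offsets, line 46, TypeError.
Call chain: main -> map_offsets([9, 5, 2, 9, 8], 4) (called at line 55).
First divergence: position 2; shown 'split_margin: 5 entries, threshold 4' vs intended 'split_margin: 5 entries, threshold 5'.
Intended log window:
  1: processing a batch of 5
  2: split_margin: 5 entries, threshold 5
  3: enter resolve_slot with 5 values
Execution walk:
  resolve_slot([9, 5, 2, 9, 8]) -> 2  [called from split_margin, line 30]
  process_batch([9, 5, 2, 9, 8], 4) -> 31  [called from split_margin, line 31]
  split_margin([9, 5, 2, 9, 8], 4) -> 0  [called from main, line 53]
  tally_events([9, 5, 2, 9, 8], 4) -> None  [called from map_offsets, line 44]
Log line origins:
  1: emitted by main (line 52)
  2: emitted by split_margin (line 29)
  3: emitted by resolve_slot (line 2)
  4: emitted by resolve_slot (line 7)
  5: emitted by process_batch (line 11)
  6: emitted by process_batch (line 16)
  7: emitted by split_margin (line 32)
  8: emitted by main (line 54)
  9: emitted by map_offsets (line 43)
  10: emitted by tally_events (line 37)
  11: emitted by map_offsets (line 45)
A correct fix: line 51: replace `4` with `5`.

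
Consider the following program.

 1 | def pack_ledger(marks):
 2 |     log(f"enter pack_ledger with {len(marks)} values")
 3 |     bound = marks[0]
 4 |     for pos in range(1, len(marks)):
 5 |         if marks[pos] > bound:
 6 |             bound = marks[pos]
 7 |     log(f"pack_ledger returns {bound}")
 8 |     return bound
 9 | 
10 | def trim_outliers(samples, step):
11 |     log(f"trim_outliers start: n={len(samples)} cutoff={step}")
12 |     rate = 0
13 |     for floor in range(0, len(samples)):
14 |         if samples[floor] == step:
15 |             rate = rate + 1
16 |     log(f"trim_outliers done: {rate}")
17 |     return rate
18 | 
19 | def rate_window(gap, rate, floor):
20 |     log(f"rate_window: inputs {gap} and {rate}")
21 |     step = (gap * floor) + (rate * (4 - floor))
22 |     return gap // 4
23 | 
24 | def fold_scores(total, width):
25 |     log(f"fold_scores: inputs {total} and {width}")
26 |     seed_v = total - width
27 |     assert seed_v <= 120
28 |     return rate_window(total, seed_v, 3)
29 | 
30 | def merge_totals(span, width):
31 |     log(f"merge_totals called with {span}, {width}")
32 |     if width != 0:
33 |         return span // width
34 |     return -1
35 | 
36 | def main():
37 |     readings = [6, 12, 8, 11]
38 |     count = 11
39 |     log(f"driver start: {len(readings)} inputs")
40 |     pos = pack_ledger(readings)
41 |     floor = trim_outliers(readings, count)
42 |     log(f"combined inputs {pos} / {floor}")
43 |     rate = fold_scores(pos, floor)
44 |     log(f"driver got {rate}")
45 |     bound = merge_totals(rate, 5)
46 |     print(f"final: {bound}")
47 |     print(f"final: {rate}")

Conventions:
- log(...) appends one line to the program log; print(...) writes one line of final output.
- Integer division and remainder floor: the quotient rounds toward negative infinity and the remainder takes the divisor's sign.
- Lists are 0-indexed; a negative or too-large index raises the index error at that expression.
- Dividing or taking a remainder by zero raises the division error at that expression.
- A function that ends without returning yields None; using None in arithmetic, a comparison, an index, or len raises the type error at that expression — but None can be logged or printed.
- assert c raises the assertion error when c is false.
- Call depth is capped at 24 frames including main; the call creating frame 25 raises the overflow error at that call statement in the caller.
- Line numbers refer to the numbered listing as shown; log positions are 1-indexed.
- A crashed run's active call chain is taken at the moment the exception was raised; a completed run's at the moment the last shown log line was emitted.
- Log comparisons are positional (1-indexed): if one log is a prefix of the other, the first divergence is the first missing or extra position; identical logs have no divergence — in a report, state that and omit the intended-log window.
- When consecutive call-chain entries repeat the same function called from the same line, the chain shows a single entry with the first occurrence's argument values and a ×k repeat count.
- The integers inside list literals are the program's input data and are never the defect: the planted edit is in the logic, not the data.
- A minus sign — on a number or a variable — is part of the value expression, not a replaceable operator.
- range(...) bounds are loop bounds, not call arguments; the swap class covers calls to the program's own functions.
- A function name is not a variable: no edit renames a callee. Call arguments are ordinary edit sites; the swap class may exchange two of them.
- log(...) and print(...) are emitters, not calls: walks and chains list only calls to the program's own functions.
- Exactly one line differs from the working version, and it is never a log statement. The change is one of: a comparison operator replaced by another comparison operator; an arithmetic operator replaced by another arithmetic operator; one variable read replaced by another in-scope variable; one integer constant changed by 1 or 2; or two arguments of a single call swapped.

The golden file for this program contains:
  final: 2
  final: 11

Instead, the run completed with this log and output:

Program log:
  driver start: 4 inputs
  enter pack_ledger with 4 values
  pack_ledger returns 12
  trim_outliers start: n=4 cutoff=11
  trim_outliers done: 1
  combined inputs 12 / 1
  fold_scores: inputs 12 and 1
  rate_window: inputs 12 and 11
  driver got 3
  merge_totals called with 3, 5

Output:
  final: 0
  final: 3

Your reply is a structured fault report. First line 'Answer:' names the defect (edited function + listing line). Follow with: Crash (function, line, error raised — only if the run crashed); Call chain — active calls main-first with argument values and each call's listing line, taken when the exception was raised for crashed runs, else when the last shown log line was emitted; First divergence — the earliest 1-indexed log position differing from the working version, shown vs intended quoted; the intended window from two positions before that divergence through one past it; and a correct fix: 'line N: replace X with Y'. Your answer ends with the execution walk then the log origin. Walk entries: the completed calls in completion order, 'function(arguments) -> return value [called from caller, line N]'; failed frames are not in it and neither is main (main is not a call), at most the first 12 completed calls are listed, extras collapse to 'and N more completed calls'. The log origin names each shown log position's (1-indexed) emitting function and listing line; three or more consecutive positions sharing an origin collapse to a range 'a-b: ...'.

Answer: the defect is in rate_window at line 22.
Key fact: Position 9 is the first bad log line: 'driver got 3' should read 'driver got 11'.
Call chain: main -> merge_totals(3, 5) (called at line 45).
First divergence: position 9; shown 'driver got 3' vs intended 'driver got 11'.
Intended log window:
  7: fold_scores: inputs 12 and 1
  8: rate_window: inputs 12 and 11
  9: driver got 11
  10: merge_totals called with 11, 5
Execution walk:
  pack_ledger([6, 12, 8, 11]) -> 12  [called from main, line 40]
  trim_outliers([6, 12, 8, 11], 11) -> 1  [called from main, line 41]
  rate_window(12, 11, 3) -> 3  [called from fold_scores, line 28]
  fold_scores(12, 1) -> 3  [called from main, line 43]
  merge_totals(3, 5) -> 0  [called from main, line 45]
Log line origins:
  1: from main, line 39
  2: from pack_ledger, line 2
  3: from pack_ledger, line 7
  4: from trim_outliers, line 11
  5: from trim_outliers, line 16
  6: from main, line 42
  7: from fold_scores, line 25
  8: from rate_window, line 20
  9: from main, line 44
  10: from merge_totals, line 31
A correct fix: line 22: replace `gap` with `step`.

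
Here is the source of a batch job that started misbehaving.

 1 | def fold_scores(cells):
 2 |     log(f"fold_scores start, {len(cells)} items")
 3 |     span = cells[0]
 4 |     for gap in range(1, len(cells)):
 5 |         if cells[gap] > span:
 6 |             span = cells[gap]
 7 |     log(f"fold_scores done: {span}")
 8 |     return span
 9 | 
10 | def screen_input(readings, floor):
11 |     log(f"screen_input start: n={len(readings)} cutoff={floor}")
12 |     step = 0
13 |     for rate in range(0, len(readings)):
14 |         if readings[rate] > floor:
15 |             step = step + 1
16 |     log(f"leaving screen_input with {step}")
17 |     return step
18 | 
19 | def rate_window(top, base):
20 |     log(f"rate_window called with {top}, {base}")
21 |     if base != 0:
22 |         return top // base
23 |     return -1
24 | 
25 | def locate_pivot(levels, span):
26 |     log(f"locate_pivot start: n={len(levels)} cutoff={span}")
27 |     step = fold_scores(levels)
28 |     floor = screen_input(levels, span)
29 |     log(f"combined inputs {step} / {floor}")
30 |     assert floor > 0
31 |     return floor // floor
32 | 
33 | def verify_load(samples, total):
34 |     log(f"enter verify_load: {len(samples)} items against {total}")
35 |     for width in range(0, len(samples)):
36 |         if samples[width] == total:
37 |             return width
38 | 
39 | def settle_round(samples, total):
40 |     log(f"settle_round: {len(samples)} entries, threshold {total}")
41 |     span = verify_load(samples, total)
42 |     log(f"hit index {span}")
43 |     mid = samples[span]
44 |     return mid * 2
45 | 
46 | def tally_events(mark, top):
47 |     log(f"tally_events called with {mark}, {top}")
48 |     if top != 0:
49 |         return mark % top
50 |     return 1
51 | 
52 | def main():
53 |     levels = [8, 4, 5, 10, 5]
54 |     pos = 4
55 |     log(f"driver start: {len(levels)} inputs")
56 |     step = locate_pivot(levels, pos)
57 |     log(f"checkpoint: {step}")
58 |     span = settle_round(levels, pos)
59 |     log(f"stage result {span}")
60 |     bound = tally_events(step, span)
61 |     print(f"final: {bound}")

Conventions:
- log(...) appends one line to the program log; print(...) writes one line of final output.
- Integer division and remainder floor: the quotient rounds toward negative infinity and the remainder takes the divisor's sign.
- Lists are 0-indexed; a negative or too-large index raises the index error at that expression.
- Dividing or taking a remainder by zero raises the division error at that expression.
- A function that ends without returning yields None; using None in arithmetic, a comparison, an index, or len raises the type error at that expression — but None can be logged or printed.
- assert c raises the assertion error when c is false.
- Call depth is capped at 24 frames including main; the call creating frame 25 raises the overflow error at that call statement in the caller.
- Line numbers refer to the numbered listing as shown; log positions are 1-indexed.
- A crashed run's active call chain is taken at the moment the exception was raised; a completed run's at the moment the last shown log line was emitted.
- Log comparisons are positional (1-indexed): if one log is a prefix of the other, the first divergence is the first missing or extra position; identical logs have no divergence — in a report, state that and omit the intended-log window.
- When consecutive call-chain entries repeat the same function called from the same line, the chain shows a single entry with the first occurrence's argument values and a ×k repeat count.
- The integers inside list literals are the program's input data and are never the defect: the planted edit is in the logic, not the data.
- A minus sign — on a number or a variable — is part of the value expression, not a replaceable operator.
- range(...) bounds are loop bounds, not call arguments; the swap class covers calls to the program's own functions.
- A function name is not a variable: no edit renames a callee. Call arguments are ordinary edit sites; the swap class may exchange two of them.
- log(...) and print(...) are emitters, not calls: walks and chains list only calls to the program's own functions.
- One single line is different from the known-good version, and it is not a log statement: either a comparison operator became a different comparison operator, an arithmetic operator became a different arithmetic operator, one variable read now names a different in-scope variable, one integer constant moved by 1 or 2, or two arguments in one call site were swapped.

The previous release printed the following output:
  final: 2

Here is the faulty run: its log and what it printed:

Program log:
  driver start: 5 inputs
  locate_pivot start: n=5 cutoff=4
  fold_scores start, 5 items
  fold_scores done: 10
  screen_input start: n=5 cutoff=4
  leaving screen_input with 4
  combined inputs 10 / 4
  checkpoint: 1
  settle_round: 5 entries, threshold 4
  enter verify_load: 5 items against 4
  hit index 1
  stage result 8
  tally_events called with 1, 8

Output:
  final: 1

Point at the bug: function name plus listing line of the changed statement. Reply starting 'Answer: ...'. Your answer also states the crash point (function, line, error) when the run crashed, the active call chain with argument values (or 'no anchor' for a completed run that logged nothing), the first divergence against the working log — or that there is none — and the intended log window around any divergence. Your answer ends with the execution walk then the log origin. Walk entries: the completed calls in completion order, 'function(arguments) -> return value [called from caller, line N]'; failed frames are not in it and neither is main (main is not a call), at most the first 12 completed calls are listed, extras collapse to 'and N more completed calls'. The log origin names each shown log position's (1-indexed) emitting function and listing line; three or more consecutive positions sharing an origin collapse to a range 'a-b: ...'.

Answer: the defect is in locate_pivot at line 31.
The tell: The earliest visible damage is log position 8 — 'checkpoint: 1' rather than the intended 'checkpoint: 2'.
Call chain: main -> tally_events(1, 8) (called at line 60).
First divergence: position 8 — the shown line 'checkpoint: 1' should read 'checkpoint: 2'.
Intended log window:
  6: leaving screen_input with 4
  7: combined inputs 10 / 4
  8: checkpoint: 2
  9: settle_round: 5 entries, threshold 4
Execution walk:
  fold_scores([8, 4, 5, 10, 5]) -> 10  [called from locate_pivot, line 27]
  screen_input([8, 4, 5, 10, 5], 4) -> 4  [called from locate_pivot, line 28]
  locate_pivot([8, 4, 5, 10, 5], 4) -> 1  [called from main, line 56]
  verify_load([8, 4, 5, 10, 5], 4) -> 1  [called from settle_round, line 41]
  settle_round([8, 4, 5, 10, 5], 4) -> 8  [called from main, line 58]
  tally_events(1, 8) -> 1  [called from main, line 60]
Log origins:
  1: from main, line 55
  2: from locate_pivot, line 26
  3: from fold_scores, line 2
  4: from fold_scores, line 7
  5: from screen_input, line 11
  6: from screen_input, line 16
  7: from locate_pivot, line 29
  8: from main, line 57
  9: from settle_round, line 40
  10: from verify_load, line 34
  11: from settle_round, line 42
  12: from main, line 59
  13: from tally_events, line 47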